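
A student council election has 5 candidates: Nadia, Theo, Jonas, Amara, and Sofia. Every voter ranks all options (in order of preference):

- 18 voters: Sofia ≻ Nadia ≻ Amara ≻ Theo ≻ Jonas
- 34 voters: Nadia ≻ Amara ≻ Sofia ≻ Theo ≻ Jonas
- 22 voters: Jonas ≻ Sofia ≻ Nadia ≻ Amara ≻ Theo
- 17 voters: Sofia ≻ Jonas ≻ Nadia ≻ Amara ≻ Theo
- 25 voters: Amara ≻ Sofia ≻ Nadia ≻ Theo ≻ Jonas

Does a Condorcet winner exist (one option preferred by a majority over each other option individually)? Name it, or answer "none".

Checking pairwise contests:
Sofia beats Nadia 82–34.
Nadia beats Theo 116–0.
Nadia beats Jonas 77–39.
Nadia beats Amara 91–25.
Amara beats Sofia 59–57.
Every option loses at least one head-to-head, so there is no Condorcet winner.

none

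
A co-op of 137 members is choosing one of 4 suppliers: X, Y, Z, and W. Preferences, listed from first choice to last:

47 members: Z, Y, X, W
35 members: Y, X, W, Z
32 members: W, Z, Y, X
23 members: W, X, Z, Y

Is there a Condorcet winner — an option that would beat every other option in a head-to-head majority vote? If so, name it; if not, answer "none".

none

Checking pairwise contests:
Y beats X 114–23.
Z beats Y 102–35.
W beats Z 90–47.
X beats W 82–55.
Every option loses at least one head-to-head, so there is no Condorcet winner.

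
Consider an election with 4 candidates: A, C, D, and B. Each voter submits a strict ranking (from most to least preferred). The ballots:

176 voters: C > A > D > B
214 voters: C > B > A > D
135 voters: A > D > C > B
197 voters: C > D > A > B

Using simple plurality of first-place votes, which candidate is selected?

C

First-place votes: A 135, C 587, D 0, B 0.
C has the most first-place votes.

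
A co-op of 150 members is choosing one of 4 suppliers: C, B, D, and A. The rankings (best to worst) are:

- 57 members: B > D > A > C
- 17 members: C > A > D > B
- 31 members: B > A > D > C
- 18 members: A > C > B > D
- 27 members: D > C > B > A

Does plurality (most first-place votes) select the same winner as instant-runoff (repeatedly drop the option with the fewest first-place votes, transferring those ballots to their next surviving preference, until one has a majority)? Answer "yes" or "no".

Plurality — first-place votes: C 17, B 88, D 27, A 18. Winner: B.
Instant-runoff — R1 C 17, B 88, D 27, A 18 (B winner). Winner: B.
The two methods agree.

yes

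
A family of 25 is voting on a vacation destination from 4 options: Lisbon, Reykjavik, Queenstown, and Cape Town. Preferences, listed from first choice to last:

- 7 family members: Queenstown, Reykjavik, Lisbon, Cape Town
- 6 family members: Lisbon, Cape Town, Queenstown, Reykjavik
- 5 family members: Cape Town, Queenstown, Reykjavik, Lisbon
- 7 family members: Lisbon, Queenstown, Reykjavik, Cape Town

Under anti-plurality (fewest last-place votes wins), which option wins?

Queenstown

Last-place votes: Lisbon 5, Reykjavik 6, Queenstown 0, Cape Town 14.
Queenstown is ranked last by the fewest voters, so Queenstown wins.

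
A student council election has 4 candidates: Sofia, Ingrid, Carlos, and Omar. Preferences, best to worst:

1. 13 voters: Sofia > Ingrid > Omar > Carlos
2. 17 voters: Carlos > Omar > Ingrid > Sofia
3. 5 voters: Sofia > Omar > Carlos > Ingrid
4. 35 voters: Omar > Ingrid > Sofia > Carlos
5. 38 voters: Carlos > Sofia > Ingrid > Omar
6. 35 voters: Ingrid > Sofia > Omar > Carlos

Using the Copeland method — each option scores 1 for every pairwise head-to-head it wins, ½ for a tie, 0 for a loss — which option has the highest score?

Ingrid

Sofia: beats Carlos and Omar; loses to Ingrid → score 2.
Ingrid: beats Sofia, Carlos, and Omar → score 3.
Carlos: loses to Sofia, Ingrid, and Omar → score 0.
Omar: beats Carlos; loses to Sofia and Ingrid → score 1.
Ingrid has the best pairwise record.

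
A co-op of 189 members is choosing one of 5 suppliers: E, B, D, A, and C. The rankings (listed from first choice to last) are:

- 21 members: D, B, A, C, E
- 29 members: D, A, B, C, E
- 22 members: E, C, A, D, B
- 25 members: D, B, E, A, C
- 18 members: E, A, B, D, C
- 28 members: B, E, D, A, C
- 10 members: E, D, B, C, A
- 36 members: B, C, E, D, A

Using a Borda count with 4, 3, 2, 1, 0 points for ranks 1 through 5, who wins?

B

E: 21·0 + 29·0 + 22·4 + 25·2 + 18·4 + 28·3 + 10·4 + 36·2 = 406
B: 21·3 + 29·2 + 22·0 + 25·3 + 18·2 + 28·4 + 10·2 + 36·4 = 508
D: 21·4 + 29·4 + 22·1 + 25·4 + 18·1 + 28·2 + 10·3 + 36·1 = 462
A: 21·2 + 29·3 + 22·2 + 25·1 + 18·3 + 28·1 + 10·0 + 36·0 = 280
C: 21·1 + 29·1 + 22·3 + 25·0 + 18·0 + 28·0 + 10·1 + 36·3 = 234
B has the highest Borda score (508).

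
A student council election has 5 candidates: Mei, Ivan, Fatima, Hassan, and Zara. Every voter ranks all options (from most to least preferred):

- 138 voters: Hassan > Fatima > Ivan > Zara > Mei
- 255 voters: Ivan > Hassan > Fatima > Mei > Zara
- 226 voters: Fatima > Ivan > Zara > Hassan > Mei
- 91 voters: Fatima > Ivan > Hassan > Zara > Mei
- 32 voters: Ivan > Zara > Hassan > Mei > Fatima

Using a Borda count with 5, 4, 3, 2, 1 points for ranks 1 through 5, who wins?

Ivan

Mei: 138·1 + 255·2 + 226·1 + 91·1 + 32·2 = 1029
Ivan: 138·3 + 255·5 + 226·4 + 91·4 + 32·5 = 3117
Fatima: 138·4 + 255·3 + 226·5 + 91·5 + 32·1 = 2934
Hassan: 138·5 + 255·4 + 226·2 + 91·3 + 32·3 = 2531
Zara: 138·2 + 255·1 + 226·3 + 91·2 + 32·4 = 1519
Ivan has the highest Borda score (3117).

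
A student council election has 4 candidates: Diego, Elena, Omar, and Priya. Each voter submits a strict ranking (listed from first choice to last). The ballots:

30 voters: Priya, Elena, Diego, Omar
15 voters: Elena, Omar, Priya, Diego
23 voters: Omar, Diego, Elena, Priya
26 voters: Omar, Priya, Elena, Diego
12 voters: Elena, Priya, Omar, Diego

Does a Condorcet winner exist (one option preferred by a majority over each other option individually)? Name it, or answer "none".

none

Checking pairwise contests:
Elena beats Diego 83–23.
Priya beats Elena 56–50.
Elena beats Omar 57–49.
Omar beats Priya 64–42.
Every option loses at least one head-to-head, so there is no Condorcet winner.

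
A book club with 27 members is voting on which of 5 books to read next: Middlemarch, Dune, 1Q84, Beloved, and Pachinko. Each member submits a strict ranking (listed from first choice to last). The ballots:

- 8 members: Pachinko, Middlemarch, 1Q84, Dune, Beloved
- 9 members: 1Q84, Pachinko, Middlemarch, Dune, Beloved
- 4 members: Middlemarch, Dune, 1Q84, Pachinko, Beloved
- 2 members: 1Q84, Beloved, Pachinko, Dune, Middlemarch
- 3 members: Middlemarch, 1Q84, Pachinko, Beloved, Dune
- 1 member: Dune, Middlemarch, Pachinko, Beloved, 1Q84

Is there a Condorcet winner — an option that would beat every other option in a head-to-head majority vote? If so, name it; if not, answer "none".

Checking pairwise contests:
Pachinko beats Middlemarch 19–8.
Middlemarch beats Dune 24–3.
Middlemarch beats 1Q84 16–11.
Middlemarch beats Beloved 25–2.
1Q84 beats Pachinko 18–9.
Every option loses at least one head-to-head, so there is no Condorcet winner.

none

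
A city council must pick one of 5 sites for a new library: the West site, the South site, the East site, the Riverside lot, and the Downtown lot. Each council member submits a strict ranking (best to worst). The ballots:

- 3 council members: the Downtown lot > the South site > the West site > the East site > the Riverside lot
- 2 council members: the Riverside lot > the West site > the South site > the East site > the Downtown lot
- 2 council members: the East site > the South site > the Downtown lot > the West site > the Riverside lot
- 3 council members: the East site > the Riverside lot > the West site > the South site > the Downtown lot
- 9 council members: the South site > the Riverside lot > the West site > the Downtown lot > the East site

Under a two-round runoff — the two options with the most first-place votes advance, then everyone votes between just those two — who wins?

Round 1 first-place votes: the West site 0, the South site 9, the East site 5, the Riverside lot 2, the Downtown lot 3.
the South site and the East site advance.
Runoff: the South site is preferred to the East site by 14 voters; the East site by 5.
the South site wins the runoff.

the South site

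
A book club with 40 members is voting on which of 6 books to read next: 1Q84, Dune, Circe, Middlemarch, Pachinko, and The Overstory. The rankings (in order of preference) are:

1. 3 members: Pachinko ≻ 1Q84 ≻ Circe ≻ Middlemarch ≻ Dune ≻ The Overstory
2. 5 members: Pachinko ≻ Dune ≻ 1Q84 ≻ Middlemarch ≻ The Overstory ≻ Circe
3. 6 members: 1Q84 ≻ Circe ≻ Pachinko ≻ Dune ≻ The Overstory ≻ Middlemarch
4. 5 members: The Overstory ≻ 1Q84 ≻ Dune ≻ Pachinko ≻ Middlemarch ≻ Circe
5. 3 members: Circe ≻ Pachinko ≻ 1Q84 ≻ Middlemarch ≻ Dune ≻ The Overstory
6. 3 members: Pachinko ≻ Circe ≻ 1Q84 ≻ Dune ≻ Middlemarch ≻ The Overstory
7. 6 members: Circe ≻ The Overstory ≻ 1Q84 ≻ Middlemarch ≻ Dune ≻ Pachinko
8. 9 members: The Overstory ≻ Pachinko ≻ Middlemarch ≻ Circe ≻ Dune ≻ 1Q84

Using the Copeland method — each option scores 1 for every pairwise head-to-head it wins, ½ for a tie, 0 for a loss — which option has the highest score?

1Q84: beats Dune and Middlemarch; ties The Overstory; loses to Circe and Pachinko → score 2.5.
Dune: ties The Overstory; loses to 1Q84, Circe, Middlemarch, and Pachinko → score 0.5.
Circe: beats 1Q84, Dune, Middlemarch, and The Overstory; loses to Pachinko → score 4.
Middlemarch: beats Dune; loses to 1Q84, Circe, Pachinko, and The Overstory → score 1.
Pachinko: beats 1Q84, Dune, Circe, and Middlemarch; ties The Overstory → score 4.5.
The Overstory: beats Middlemarch; ties 1Q84, Dune, and Pachinko; loses to Circe → score 2.5.
Pachinko has the best pairwise record.

Pachinko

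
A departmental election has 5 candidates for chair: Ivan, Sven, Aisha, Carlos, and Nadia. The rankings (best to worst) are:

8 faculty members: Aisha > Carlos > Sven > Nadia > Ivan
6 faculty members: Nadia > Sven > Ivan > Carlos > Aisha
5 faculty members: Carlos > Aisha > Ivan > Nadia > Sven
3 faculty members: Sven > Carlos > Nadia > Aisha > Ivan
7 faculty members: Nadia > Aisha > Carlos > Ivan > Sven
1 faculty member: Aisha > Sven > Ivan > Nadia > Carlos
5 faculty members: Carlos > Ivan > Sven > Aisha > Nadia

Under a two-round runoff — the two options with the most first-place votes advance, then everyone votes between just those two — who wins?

Carlos

Round 1 first-place votes: Ivan 0, Sven 3, Aisha 9, Carlos 10, Nadia 13.
Nadia and Carlos advance.
Runoff: Nadia is preferred to Carlos by 14 voters; Carlos by 21.
Carlos wins the runoff.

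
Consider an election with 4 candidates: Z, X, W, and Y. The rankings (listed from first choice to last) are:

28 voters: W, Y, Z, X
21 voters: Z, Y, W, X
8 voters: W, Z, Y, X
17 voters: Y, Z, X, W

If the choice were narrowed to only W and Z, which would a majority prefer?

Z

Voters preferring W to Z: 36; preferring Z to W: 38.
Z wins the head-to-head.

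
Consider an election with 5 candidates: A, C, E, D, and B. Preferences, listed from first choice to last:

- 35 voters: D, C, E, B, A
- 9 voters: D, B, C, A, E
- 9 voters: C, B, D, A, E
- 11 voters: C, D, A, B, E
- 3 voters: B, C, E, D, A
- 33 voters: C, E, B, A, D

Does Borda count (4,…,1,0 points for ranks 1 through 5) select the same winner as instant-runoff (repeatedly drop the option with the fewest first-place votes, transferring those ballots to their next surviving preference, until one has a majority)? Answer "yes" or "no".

Borda — scores: A 73, C 344, E 175, D 230, B 178. Winner: C.
Instant-runoff — R1 A 0, C 53, E 0, D 44, B 3 (C winner). Winner: C.
The two methods agree.

yes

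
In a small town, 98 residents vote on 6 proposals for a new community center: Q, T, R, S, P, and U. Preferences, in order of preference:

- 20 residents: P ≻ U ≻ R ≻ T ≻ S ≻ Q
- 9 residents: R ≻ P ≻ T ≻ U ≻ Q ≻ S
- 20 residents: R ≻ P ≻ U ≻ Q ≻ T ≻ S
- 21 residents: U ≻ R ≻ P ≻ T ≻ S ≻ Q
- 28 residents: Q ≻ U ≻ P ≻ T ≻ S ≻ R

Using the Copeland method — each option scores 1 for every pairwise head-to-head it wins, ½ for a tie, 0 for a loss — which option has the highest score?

Q: beats S; loses to T, R, P, and U → score 1.
T: beats Q and S; loses to R, P, and U → score 2.
R: beats Q, T, S, and P; loses to U → score 4.
S: loses to Q, T, R, P, and U → score 0.
P: beats Q, T, and S; ties U; loses to R → score 3.5.
U: beats Q, T, R, and S; ties P → score 4.5.
U has the best pairwise record.

U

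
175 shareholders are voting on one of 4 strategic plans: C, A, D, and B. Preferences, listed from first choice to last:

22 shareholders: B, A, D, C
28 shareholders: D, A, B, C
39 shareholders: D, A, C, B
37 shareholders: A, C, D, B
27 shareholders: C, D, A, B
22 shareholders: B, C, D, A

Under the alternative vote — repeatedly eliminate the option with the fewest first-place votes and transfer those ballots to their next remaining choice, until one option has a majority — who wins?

Round 1: C 27, A 37, D 67, B 44. Eliminate C.
Round 2: A 37, D 94, B 44. D has a majority.

D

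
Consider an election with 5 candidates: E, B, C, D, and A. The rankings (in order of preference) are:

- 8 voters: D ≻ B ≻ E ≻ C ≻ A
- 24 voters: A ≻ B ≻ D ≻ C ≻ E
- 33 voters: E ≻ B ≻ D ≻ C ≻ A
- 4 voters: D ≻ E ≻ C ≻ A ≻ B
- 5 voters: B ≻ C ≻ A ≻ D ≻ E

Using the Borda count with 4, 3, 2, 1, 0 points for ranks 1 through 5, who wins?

E: 8·2 + 24·0 + 33·4 + 4·3 + 5·0 = 160
B: 8·3 + 24·3 + 33·3 + 4·0 + 5·4 = 215
C: 8·1 + 24·1 + 33·1 + 4·2 + 5·3 = 88
D: 8·4 + 24·2 + 33·2 + 4·4 + 5·1 = 167
A: 8·0 + 24·4 + 33·0 + 4·1 + 5·2 = 110
B has the highest Borda score (215).

B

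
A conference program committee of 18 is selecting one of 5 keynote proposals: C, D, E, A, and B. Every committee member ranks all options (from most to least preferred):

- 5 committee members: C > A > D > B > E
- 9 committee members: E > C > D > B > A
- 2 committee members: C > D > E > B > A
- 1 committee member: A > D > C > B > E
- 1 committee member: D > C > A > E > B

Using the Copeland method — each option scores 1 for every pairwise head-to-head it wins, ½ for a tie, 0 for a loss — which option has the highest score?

C: beats D, A, and B; ties E → score 3.5.
D: beats A and B; ties E; loses to C → score 2.5.
E: beats A and B; ties C and D → score 3.
A: loses to C, D, E, and B → score 0.
B: beats A; loses to C, D, and E → score 1.
C has the best pairwise record.

C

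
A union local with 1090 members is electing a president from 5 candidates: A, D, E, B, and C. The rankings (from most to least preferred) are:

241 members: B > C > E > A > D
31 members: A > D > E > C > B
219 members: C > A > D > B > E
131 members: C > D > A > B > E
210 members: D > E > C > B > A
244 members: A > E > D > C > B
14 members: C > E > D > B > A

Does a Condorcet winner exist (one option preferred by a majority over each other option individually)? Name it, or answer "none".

C

C vs A: 815–275 for C.
C vs D: 605–485 for C.
C vs E: 605–485 for C.
C vs B: 849–241 for C.
C beats every other option head-to-head.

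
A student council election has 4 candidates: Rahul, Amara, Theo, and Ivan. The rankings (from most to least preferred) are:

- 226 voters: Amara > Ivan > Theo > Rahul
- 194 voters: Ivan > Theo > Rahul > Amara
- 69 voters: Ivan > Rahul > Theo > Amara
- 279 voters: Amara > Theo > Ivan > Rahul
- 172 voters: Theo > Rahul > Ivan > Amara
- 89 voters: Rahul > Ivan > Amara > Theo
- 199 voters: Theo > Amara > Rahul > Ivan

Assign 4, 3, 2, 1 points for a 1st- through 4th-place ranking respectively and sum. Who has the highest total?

Rahul: 226·1 + 194·2 + 69·3 + 279·1 + 172·3 + 89·4 + 199·2 = 2370
Amara: 226·4 + 194·1 + 69·1 + 279·4 + 172·1 + 89·2 + 199·3 = 3230
Theo: 226·2 + 194·3 + 69·2 + 279·3 + 172·4 + 89·1 + 199·4 = 3582
Ivan: 226·3 + 194·4 + 69·4 + 279·2 + 172·2 + 89·3 + 199·1 = 3098
Theo has the highest Borda score (3582).

Theo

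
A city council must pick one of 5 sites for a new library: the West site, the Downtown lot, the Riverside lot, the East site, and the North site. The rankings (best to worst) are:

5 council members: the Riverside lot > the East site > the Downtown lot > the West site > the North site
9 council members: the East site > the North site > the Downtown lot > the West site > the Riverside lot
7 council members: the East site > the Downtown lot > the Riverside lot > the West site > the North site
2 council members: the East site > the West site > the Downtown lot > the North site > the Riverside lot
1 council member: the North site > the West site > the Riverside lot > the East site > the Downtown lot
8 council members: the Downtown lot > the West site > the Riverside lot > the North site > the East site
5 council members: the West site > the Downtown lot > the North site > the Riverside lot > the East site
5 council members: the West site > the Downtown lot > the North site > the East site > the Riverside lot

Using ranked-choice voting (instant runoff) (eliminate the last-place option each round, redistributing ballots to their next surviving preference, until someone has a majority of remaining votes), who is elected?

Round 1: the West site 10, the Downtown lot 8, the Riverside lot 5, the East site 18, the North site 1. Eliminate the North site.
Round 2: the West site 11, the Downtown lot 8, the Riverside lot 5, the East site 18. Eliminate the Riverside lot.
Round 3: the West site 11, the Downtown lot 8, the East site 23. The East site has a majority.

the East site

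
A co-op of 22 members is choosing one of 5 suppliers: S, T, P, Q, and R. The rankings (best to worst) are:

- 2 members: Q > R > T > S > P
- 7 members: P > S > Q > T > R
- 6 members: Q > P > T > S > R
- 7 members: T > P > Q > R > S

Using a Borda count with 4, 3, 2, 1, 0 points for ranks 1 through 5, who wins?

P

S: 2·1 + 7·3 + 6·1 + 7·0 = 29
T: 2·2 + 7·1 + 6·2 + 7·4 = 51
P: 2·0 + 7·4 + 6·3 + 7·3 = 67
Q: 2·4 + 7·2 + 6·4 + 7·2 = 60
R: 2·3 + 7·0 + 6·0 + 7·1 = 13
P has the highest Borda score (67).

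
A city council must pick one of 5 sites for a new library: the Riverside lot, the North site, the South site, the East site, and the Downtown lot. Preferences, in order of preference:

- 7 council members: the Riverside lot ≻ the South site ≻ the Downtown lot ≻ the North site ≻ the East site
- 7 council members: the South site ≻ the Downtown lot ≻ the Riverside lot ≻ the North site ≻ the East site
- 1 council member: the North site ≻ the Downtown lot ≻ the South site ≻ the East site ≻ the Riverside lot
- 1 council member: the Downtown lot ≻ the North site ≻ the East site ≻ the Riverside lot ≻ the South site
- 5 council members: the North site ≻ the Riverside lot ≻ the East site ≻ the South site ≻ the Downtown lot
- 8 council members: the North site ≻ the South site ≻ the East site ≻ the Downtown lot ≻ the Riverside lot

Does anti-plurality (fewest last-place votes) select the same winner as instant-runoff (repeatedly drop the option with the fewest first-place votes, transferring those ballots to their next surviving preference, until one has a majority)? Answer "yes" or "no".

Anti-plurality — last-place votes: the Riverside lot 9, the North site 0, the South site 1, the East site 14, the Downtown lot 5. Winner: the North site.
Instant-runoff — R1 the Riverside lot 7, the North site 14, the South site 7, the East site 0, the Downtown lot 1 (the East site out); R2 the Riverside lot 7, the North site 14, the South site 7, the Downtown lot 1 (the Downtown lot out); R3 the Riverside lot 7, the North site 15, the South site 7 (the North site winner). Winner: the North site.
The two methods agree.

yes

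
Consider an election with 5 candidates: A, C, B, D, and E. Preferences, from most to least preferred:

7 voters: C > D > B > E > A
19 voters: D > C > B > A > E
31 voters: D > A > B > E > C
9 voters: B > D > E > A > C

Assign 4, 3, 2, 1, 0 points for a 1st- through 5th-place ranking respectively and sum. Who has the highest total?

A: 7·0 + 19·1 + 31·3 + 9·1 = 121
C: 7·4 + 19·3 + 31·0 + 9·0 = 85
B: 7·2 + 19·2 + 31·2 + 9·4 = 150
D: 7·3 + 19·4 + 31·4 + 9·3 = 248
E: 7·1 + 19·0 + 31·1 + 9·2 = 56
D has the highest Borda score (248).

D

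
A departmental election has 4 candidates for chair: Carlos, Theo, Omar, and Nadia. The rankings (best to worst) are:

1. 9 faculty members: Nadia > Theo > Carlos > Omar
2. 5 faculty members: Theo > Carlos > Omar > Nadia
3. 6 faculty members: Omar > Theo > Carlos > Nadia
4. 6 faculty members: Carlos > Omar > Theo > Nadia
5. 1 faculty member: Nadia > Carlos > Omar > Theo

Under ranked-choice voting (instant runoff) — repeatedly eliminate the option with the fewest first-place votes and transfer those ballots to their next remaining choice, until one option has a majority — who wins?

Round 1: Carlos 6, Theo 5, Omar 6, Nadia 10. Eliminate Theo.
Round 2: Carlos 11, Omar 6, Nadia 10. Eliminate Omar.
Round 3: Carlos 17, Nadia 10. Carlos has a majority.

Carlos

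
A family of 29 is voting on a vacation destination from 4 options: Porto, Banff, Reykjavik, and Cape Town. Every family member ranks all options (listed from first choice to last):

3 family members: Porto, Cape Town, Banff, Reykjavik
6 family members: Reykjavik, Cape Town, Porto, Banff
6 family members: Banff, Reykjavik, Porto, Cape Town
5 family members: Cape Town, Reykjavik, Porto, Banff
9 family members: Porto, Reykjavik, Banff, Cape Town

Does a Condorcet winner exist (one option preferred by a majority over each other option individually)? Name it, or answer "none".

Reykjavik

Reykjavik vs Porto: 17–12 for Reykjavik.
Reykjavik vs Banff: 20–9 for Reykjavik.
Reykjavik vs Cape Town: 21–8 for Reykjavik.
Reykjavik beats every other option head-to-head.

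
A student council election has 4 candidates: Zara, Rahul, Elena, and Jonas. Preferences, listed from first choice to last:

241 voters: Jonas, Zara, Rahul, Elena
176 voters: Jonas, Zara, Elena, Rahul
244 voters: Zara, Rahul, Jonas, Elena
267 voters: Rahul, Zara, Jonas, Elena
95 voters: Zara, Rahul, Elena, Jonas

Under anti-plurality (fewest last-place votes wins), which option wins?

Last-place votes: Zara 0, Rahul 176, Elena 752, Jonas 95.
Zara is ranked last by the fewest voters, so Zara wins.

Zara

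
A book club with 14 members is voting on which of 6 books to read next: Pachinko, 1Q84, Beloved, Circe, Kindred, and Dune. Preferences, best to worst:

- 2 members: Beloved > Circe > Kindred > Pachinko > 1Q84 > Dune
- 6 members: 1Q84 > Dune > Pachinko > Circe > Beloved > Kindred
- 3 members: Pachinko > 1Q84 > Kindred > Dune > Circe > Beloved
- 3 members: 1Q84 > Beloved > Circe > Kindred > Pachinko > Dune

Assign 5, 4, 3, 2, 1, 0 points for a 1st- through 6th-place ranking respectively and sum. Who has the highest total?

Pachinko: 2·2 + 6·3 + 3·5 + 3·1 = 40
1Q84: 2·1 + 6·5 + 3·4 + 3·5 = 59
Beloved: 2·5 + 6·1 + 3·0 + 3·4 = 28
Circe: 2·4 + 6·2 + 3·1 + 3·3 = 32
Kindred: 2·3 + 6·0 + 3·3 + 3·2 = 21
Dune: 2·0 + 6·4 + 3·2 + 3·0 = 30
1Q84 has the highest Borda score (59).

1Q84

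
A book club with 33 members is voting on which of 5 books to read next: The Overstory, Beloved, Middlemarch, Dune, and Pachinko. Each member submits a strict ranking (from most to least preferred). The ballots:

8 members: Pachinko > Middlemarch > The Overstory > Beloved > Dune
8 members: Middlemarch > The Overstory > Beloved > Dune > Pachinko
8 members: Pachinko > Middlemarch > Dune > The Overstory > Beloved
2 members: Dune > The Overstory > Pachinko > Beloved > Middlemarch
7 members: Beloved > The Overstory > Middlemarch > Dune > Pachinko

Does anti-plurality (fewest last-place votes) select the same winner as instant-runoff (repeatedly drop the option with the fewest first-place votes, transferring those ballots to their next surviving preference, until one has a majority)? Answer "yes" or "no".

Anti-plurality — last-place votes: The Overstory 0, Beloved 8, Middlemarch 2, Dune 8, Pachinko 15. Winner: The Overstory.
Instant-runoff — R1 The Overstory 0, Beloved 7, Middlemarch 8, Dune 2, Pachinko 16 (The Overstory out); R2 Beloved 7, Middlemarch 8, Dune 2, Pachinko 16 (Dune out); R3 Beloved 7, Middlemarch 8, Pachinko 18 (Pachinko winner). Winner: Pachinko.
The two methods disagree.

no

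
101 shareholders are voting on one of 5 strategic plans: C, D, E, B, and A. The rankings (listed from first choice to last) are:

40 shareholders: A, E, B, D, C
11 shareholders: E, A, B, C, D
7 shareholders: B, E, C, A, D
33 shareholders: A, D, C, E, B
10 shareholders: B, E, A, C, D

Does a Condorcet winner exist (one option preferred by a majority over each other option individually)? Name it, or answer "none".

A vs C: 94–7 for A.
A vs D: 101–0 for A.
A vs E: 73–28 for A.
A vs B: 84–17 for A.
A beats every other option head-to-head.

A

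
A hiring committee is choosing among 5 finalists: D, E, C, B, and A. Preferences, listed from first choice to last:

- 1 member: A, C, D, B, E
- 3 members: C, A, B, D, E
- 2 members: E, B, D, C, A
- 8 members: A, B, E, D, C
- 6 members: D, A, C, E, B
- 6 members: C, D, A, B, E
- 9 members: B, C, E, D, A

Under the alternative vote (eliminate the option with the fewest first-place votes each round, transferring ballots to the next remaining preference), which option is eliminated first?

E

Round 1: D 6, E 2, C 9, B 9, A 9. Eliminate E.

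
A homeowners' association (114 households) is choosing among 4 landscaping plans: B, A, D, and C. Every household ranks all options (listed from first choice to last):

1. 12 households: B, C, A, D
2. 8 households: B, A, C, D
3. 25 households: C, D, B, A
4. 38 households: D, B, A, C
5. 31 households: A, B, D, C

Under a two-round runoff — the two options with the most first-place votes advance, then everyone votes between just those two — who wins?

D

Round 1 first-place votes: B 20, A 31, D 38, C 25.
D and A advance.
Runoff: D is preferred to A by 63 voters; A by 51.
D wins the runoff.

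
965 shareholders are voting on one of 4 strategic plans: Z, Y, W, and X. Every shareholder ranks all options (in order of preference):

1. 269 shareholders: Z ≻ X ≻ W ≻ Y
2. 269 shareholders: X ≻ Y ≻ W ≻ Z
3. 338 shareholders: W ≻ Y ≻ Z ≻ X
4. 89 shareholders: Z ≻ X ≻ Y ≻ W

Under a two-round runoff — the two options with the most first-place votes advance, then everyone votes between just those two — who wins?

W

Round 1 first-place votes: Z 358, Y 0, W 338, X 269.
Z and W advance.
Runoff: Z is preferred to W by 358 voters; W by 607.
W wins the runoff.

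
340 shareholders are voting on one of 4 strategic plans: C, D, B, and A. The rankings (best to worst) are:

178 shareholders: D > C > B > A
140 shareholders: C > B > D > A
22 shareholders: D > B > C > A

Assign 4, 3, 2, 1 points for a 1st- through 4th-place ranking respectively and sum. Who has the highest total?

C

C: 178·3 + 140·4 + 22·2 = 1138
D: 178·4 + 140·2 + 22·4 = 1080
B: 178·2 + 140·3 + 22·3 = 842
A: 178·1 + 140·1 + 22·1 = 340
C has the highest Borda score (1138).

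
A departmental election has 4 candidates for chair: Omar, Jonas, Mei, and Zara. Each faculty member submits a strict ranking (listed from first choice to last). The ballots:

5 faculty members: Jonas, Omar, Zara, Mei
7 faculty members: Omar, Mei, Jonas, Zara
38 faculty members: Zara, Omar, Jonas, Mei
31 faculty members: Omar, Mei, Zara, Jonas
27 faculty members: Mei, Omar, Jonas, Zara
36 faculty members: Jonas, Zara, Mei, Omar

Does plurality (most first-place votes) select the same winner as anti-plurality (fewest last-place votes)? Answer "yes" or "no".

Plurality — first-place votes: Omar 38, Jonas 41, Mei 27, Zara 38. Winner: Jonas.
Anti-plurality — last-place votes: Omar 36, Jonas 31, Mei 43, Zara 34. Winner: Jonas.
The two methods agree.

yes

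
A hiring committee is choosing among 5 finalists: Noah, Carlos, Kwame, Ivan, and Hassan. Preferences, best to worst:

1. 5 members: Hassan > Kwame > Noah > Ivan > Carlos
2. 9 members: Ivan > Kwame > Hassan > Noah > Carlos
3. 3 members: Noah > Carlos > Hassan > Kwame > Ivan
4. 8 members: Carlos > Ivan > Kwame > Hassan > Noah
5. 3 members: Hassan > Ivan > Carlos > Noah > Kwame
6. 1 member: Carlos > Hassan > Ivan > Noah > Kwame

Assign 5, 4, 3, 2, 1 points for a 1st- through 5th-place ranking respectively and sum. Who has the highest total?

Noah: 5·3 + 9·2 + 3·5 + 8·1 + 3·2 + 1·2 = 64
Carlos: 5·1 + 9·1 + 3·4 + 8·5 + 3·3 + 1·5 = 80
Kwame: 5·4 + 9·4 + 3·2 + 8·3 + 3·1 + 1·1 = 90
Ivan: 5·2 + 9·5 + 3·1 + 8·4 + 3·4 + 1·3 = 105
Hassan: 5·5 + 9·3 + 3·3 + 8·2 + 3·5 + 1·4 = 96
Ivan has the highest Borda score (105).

Ivan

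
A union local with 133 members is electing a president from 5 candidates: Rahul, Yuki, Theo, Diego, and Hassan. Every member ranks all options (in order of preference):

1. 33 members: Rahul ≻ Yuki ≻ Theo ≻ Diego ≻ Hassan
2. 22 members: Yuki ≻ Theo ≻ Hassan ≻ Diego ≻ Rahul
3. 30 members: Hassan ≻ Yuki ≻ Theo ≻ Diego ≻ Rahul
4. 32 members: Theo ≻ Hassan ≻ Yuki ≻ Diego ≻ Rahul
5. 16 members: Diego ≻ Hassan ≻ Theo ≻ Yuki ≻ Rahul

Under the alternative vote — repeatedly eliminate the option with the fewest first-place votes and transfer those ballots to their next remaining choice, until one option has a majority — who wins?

Theo

Round 1: Rahul 33, Yuki 22, Theo 32, Diego 16, Hassan 30. Eliminate Diego.
Round 2: Rahul 33, Yuki 22, Theo 32, Hassan 46. Eliminate Yuki.
Round 3: Rahul 33, Theo 54, Hassan 46. Eliminate Rahul.
Round 4: Theo 87, Hassan 46. Theo has a majority.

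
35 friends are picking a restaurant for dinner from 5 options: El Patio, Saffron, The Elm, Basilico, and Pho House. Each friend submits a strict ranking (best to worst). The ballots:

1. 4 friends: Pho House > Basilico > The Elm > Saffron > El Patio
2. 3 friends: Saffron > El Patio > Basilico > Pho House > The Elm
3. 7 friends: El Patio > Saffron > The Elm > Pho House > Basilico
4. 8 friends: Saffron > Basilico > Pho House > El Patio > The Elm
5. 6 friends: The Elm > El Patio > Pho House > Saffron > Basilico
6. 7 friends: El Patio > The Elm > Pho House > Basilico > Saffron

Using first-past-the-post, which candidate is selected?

El Patio

First-place votes: El Patio 14, Saffron 11, The Elm 6, Basilico 0, Pho House 4.
El Patio has the most first-place votes.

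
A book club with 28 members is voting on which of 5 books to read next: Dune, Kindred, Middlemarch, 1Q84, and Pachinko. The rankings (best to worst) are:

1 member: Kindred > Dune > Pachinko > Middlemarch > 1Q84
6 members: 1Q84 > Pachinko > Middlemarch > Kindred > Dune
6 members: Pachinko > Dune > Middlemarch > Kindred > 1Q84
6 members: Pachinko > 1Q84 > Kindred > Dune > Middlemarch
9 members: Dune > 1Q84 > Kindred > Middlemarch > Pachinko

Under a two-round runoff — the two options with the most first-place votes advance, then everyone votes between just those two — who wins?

Pachinko

Round 1 first-place votes: Dune 9, Kindred 1, Middlemarch 0, 1Q84 6, Pachinko 12.
Pachinko and Dune advance.
Runoff: Pachinko is preferred to Dune by 18 voters; Dune by 10.
Pachinko wins the runoff.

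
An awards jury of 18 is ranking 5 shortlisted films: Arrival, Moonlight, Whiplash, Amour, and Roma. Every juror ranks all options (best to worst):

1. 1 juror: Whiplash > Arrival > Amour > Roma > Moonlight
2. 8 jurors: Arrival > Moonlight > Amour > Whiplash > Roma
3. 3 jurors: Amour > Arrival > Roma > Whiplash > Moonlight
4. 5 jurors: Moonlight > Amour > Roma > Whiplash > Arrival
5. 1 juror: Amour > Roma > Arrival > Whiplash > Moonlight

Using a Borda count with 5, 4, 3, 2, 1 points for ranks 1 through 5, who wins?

Amour

Arrival: 1·4 + 8·5 + 3·4 + 5·1 + 1·3 = 64
Moonlight: 1·1 + 8·4 + 3·1 + 5·5 + 1·1 = 62
Whiplash: 1·5 + 8·2 + 3·2 + 5·2 + 1·2 = 39
Amour: 1·3 + 8·3 + 3·5 + 5·4 + 1·5 = 67
Roma: 1·2 + 8·1 + 3·3 + 5·3 + 1·4 = 38
Amour has the highest Borda score (67).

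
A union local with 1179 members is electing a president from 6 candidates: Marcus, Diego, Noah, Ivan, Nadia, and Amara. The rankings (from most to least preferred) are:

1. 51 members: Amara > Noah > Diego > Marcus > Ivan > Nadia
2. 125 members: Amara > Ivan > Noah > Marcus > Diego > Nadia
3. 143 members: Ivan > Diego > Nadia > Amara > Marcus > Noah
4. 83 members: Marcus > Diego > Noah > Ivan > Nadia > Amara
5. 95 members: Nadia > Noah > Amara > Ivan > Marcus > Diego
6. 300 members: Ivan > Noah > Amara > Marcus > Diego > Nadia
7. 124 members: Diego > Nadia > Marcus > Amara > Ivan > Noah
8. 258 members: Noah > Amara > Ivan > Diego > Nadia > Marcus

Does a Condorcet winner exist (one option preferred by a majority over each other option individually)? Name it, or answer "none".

none

Checking pairwise contests:
Noah beats Marcus 829–350.
Marcus beats Diego 603–576.
Ivan beats Noah 692–487.
Amara beats Ivan 653–526.
Diego beats Nadia 1084–95.
Noah beats Amara 736–443.
Every option loses at least one head-to-head, so there is no Condorcet winner.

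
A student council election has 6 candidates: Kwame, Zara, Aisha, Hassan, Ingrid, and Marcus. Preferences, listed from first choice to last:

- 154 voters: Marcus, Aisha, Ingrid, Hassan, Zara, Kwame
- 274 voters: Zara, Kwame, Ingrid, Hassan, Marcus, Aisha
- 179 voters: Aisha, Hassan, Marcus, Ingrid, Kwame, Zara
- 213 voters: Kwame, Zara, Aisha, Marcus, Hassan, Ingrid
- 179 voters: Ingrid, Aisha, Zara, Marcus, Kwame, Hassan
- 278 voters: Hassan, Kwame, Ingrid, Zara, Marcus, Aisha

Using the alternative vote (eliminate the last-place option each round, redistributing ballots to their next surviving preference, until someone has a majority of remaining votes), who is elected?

Round 1: Kwame 213, Zara 274, Aisha 179, Hassan 278, Ingrid 179, Marcus 154. Eliminate Marcus.
Round 2: Kwame 213, Zara 274, Aisha 333, Hassan 278, Ingrid 179. Eliminate Ingrid.
Round 3: Kwame 213, Zara 274, Aisha 512, Hassan 278. Eliminate Kwame.
Round 4: Zara 487, Aisha 512, Hassan 278. Eliminate Hassan.
Round 5: Zara 765, Aisha 512. Zara has a majority.

Zara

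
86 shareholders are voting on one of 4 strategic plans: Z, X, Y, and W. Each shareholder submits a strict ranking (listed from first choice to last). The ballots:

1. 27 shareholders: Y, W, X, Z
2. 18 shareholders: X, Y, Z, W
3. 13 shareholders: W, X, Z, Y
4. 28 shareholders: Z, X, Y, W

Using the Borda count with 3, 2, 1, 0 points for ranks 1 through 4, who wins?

Z: 27·0 + 18·1 + 13·1 + 28·3 = 115
X: 27·1 + 18·3 + 13·2 + 28·2 = 163
Y: 27·3 + 18·2 + 13·0 + 28·1 = 145
W: 27·2 + 18·0 + 13·3 + 28·0 = 93
X has the highest Borda score (163).

X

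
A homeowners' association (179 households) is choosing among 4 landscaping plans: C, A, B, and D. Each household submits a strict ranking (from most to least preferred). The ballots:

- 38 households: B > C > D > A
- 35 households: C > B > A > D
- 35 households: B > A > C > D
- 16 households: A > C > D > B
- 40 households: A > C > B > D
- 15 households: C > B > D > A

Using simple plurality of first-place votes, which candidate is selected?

B

First-place votes: C 50, A 56, B 73, D 0.
B has the most first-place votes.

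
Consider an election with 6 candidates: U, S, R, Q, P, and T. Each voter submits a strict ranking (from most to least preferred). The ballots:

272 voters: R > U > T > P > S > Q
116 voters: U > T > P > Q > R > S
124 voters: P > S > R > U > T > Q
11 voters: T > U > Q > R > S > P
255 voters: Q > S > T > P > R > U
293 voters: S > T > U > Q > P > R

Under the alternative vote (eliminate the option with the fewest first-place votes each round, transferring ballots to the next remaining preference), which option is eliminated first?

T

Round 1: U 116, S 293, R 272, Q 255, P 124, T 11. Eliminate T.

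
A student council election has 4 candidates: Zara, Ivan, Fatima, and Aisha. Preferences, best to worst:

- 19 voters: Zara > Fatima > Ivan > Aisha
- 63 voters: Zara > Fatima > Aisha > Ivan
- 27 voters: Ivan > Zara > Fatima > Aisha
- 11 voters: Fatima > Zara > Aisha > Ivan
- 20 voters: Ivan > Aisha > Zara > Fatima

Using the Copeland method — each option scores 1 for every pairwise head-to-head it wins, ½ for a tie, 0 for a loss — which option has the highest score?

Zara: beats Ivan, Fatima, and Aisha → score 3.
Ivan: loses to Zara, Fatima, and Aisha → score 0.
Fatima: beats Ivan and Aisha; loses to Zara → score 2.
Aisha: beats Ivan; loses to Zara and Fatima → score 1.
Zara has the best pairwise record.

Zara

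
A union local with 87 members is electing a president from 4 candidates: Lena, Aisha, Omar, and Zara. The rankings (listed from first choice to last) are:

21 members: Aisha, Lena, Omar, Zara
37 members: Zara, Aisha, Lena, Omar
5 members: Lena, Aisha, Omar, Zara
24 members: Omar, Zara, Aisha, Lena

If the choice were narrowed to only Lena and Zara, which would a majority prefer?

Zara

Voters preferring Lena to Zara: 26; preferring Zara to Lena: 61.
Zara wins the head-to-head.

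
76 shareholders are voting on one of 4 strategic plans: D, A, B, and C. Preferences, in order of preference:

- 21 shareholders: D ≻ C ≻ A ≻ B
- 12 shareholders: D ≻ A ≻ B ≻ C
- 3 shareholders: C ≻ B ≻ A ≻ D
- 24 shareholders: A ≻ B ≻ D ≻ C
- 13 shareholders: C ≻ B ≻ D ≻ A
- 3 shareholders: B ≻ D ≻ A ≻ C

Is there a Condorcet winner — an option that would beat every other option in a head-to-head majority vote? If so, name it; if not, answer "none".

none

Checking pairwise contests:
B beats D 43–33.
D beats A 49–27.
A beats B 57–19.
D beats C 60–16.
Every option loses at least one head-to-head, so there is no Condorcet winner.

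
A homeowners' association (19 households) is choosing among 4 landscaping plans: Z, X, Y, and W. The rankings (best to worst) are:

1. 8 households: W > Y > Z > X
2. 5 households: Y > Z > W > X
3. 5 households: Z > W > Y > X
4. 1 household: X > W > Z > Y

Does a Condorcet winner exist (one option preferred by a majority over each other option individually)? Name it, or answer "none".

Checking pairwise contests:
Y beats Z 13–6.
Z beats X 18–1.
W beats Y 14–5.
Z beats W 10–9.
Every option loses at least one head-to-head, so there is no Condorcet winner.

none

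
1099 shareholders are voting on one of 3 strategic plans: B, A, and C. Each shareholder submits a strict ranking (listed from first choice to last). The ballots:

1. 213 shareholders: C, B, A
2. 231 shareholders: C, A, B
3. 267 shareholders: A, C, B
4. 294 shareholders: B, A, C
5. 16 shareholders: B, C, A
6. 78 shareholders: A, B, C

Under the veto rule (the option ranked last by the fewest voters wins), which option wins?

A

Last-place votes: B 498, A 229, C 372.
A is ranked last by the fewest voters, so A wins.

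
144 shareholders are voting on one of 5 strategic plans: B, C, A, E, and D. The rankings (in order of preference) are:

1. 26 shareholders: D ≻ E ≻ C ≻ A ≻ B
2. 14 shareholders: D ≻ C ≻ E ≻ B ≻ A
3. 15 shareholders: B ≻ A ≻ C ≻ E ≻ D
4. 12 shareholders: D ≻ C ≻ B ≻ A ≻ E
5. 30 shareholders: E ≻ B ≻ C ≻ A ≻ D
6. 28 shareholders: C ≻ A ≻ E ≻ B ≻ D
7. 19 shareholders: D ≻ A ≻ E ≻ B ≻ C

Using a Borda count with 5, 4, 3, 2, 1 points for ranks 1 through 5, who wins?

B: 26·1 + 14·2 + 15·5 + 12·3 + 30·4 + 28·2 + 19·2 = 379
C: 26·3 + 14·4 + 15·3 + 12·4 + 30·3 + 28·5 + 19·1 = 476
A: 26·2 + 14·1 + 15·4 + 12·2 + 30·2 + 28·4 + 19·4 = 398
E: 26·4 + 14·3 + 15·2 + 12·1 + 30·5 + 28·3 + 19·3 = 479
D: 26·5 + 14·5 + 15·1 + 12·5 + 30·1 + 28·1 + 19·5 = 428
E has the highest Borda score (479).

E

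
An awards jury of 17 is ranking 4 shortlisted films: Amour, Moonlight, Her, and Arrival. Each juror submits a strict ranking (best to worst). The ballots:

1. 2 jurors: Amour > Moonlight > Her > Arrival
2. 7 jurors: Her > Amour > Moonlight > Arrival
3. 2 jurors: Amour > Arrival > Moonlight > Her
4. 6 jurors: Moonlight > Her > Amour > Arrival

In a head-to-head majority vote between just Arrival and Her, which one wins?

Voters preferring Arrival to Her: 2; preferring Her to Arrival: 15.
Her wins the head-to-head.

Her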